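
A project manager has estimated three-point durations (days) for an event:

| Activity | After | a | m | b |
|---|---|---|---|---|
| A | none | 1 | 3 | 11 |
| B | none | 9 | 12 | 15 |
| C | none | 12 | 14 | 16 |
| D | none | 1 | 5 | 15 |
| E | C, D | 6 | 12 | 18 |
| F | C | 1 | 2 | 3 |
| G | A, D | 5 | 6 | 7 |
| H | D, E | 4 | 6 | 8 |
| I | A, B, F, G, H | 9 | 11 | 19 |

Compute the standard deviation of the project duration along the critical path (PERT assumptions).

2.77 days

te_A = (1 + 4·3 + 11)/6 = 24/6 = 4; σ²_A = ((11−1)/6)² = 2.778
te_B = (9 + 4·12 + 15)/6 = 72/6 = 12; σ²_B = ((15−9)/6)² = 1.000
te_C = (12 + 4·14 + 16)/6 = 84/6 = 14; σ²_C = ((16−12)/6)² = 0.444
te_D = (1 + 4·5 + 15)/6 = 36/6 = 6; σ²_D = ((15−1)/6)² = 5.444
te_E = (6 + 4·12 + 18)/6 = 72/6 = 12; σ²_E = ((18−6)/6)² = 4.000
te_F = (1 + 4·2 + 3)/6 = 12/6 = 2; σ²_F = ((3−1)/6)² = 0.111
te_G = (5 + 4·6 + 7)/6 = 36/6 = 6; σ²_G = ((7−5)/6)² = 0.111
te_H = (4 + 4·6 + 8)/6 = 36/6 = 6; σ²_H = ((8−4)/6)² = 0.444
te_I = (9 + 4·11 + 19)/6 = 72/6 = 12; σ²_I = ((19−9)/6)² = 2.778

Forward pass:
ES_A = 0; EF_A = 4
ES_B = 0; EF_B = 12
ES_C = 0; EF_C = 14
ES_D = 0; EF_D = 6
ES_E = max(EF_C=14, EF_D=6) = 14; EF_E = 14+12 = 26
ES_F = 14; EF_F = 14+2 = 16
ES_G = max(EF_A=4, EF_D=6) = 6; EF_G = 6+6 = 12
ES_H = max(EF_D=6, EF_E=26) = 26; EF_H = 26+6 = 32
ES_I = max(EF_A=4, EF_B=12, EF_F=16, EF_G=12, EF_H=32) = 32; EF_I = 32+12 = 44
Expected project duration μ = 44 days. Critical path: C → E → H → I.

Variance along critical path = 0.444 + 4.000 + 0.444 + 2.778 = 7.667
σ = √7.667 = 2.769 days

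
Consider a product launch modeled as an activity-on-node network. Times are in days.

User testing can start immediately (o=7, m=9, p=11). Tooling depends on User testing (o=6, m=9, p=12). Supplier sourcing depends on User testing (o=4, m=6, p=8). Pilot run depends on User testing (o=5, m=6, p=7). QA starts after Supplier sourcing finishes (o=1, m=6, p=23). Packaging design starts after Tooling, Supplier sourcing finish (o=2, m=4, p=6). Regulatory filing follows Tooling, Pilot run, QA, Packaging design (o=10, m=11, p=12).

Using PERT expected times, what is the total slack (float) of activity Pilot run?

te_User testing = (7 + 4·9 + 11)/6 = 54/6 = 9
te_Tooling = (6 + 4·9 + 12)/6 = 54/6 = 9
te_Supplier sourcing = (4 + 4·6 + 8)/6 = 36/6 = 6
te_Pilot run = (5 + 4·6 + 7)/6 = 36/6 = 6
te_QA = (1 + 4·6 + 23)/6 = 48/6 = 8
te_Packaging design = (2 + 4·4 + 6)/6 = 24/6 = 4
te_Regulatory filing = (10 + 4·11 + 12)/6 = 66/6 = 11

Forward pass:
ES_User testing = 0; EF_User testing = 9
ES_Tooling = 9; EF_Tooling = 9+9 = 18
ES_Supplier sourcing = 9; EF_Supplier sourcing = 9+6 = 15
ES_Pilot run = 9; EF_Pilot run = 9+6 = 15
ES_QA = 15; EF_QA = 15+8 = 23
ES_Packaging design = max(EF_Tooling=18, EF_Supplier sourcing=15) = 18; EF_Packaging design = 18+4 = 22
ES_Regulatory filing = max(EF_Tooling=18, EF_Pilot run=15, EF_QA=23, EF_Packaging design=22) = 23; EF_Regulatory filing = 23+11 = 34
Expected project duration μ = 34 days. Critical path: User testing → Supplier sourcing → QA → Regulatory filing.

Backward pass:
LF_Regulatory filing = 34; LS_Regulatory filing = 34−11 = 23
LF_Packaging design = LS_Regulatory filing = 23; LS_Packaging design = 23−4 = 19
LF_QA = LS_Regulatory filing = 23; LS_QA = 23−8 = 15
LF_Pilot run = LS_Regulatory filing = 23; LS_Pilot run = 23−6 = 17
LF_Supplier sourcing = min(LS_QA=15, LS_Packaging design=19) = 15; LS_Supplier sourcing = 15−6 = 9
LF_Tooling = min(LS_Packaging design=19, LS_Regulatory filing=23) = 19; LS_Tooling = 19−9 = 10
LF_User testing = min(LS_Tooling=10, LS_Supplier sourcing=9, LS_Pilot run=17) = 9; LS_User testing = 9−9 = 0
Slack_Pilot run = LS_Pilot run − ES_Pilot run = 17 − 9 = 8

8 days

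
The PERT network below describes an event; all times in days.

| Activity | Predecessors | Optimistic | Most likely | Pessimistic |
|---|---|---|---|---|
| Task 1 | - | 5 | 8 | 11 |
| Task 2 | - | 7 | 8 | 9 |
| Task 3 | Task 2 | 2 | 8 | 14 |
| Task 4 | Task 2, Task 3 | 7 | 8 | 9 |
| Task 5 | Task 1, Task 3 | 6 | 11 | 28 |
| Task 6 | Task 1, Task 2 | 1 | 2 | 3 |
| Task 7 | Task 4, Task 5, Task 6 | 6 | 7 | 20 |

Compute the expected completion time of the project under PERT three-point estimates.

te_Task 1 = (5 + 4·8 + 11)/6 = 48/6 = 8
te_Task 2 = (7 + 4·8 + 9)/6 = 48/6 = 8
te_Task 3 = (2 + 4·8 + 14)/6 = 48/6 = 8
te_Task 4 = (7 + 4·8 + 9)/6 = 48/6 = 8
te_Task 5 = (6 + 4·11 + 28)/6 = 78/6 = 13
te_Task 6 = (1 + 4·2 + 3)/6 = 12/6 = 2
te_Task 7 = (6 + 4·7 + 20)/6 = 54/6 = 9

Forward pass:
ES_Task 1 = 0; EF_Task 1 = 8
ES_Task 2 = 0; EF_Task 2 = 8
ES_Task 3 = 8; EF_Task 3 = 8+8 = 16
ES_Task 4 = max(EF_Task 2=8, EF_Task 3=16) = 16; EF_Task 4 = 16+8 = 24
ES_Task 5 = max(EF_Task 1=8, EF_Task 3=16) = 16; EF_Task 5 = 16+13 = 29
ES_Task 6 = max(EF_Task 1=8, EF_Task 2=8) = 8; EF_Task 6 = 8+2 = 10
ES_Task 7 = max(EF_Task 4=24, EF_Task 5=29, EF_Task 6=10) = 29; EF_Task 7 = 29+9 = 38
Expected project duration μ = 38 days. Critical path: Task 2 → Task 3 → Task 5 → Task 7.

38 days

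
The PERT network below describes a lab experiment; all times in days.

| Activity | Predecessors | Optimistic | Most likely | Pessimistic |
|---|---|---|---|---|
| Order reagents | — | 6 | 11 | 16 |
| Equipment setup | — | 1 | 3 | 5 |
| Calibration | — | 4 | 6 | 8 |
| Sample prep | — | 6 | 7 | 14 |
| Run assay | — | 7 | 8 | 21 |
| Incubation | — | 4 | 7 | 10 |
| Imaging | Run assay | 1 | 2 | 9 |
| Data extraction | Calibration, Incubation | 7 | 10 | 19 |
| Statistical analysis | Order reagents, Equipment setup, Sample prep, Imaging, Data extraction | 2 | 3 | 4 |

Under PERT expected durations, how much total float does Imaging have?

5 days

te_Order reagents = (6 + 4·11 + 16)/6 = 66/6 = 11
te_Equipment setup = (1 + 4·3 + 5)/6 = 18/6 = 3
te_Calibration = (4 + 4·6 + 8)/6 = 36/6 = 6
te_Sample prep = (6 + 4·7 + 14)/6 = 48/6 = 8
te_Run assay = (7 + 4·8 + 21)/6 = 60/6 = 10
te_Incubation = (4 + 4·7 + 10)/6 = 42/6 = 7
te_Imaging = (1 + 4·2 + 9)/6 = 18/6 = 3
te_Data extraction = (7 + 4·10 + 19)/6 = 66/6 = 11
te_Statistical analysis = (2 + 4·3 + 4)/6 = 18/6 = 3

Forward pass:
ES_Order reagents = 0; EF_Order reagents = 11
ES_Equipment setup = 0; EF_Equipment setup = 3
ES_Calibration = 0; EF_Calibration = 6
ES_Sample prep = 0; EF_Sample prep = 8
ES_Run assay = 0; EF_Run assay = 10
ES_Incubation = 0; EF_Incubation = 7
ES_Imaging = 10; EF_Imaging = 10+3 = 13
ES_Data extraction = max(EF_Calibration=6, EF_Incubation=7) = 7; EF_Data extraction = 7+11 = 18
ES_Statistical analysis = max(EF_Order reagents=11, EF_Equipment setup=3, EF_Sample prep=8, EF_Imaging=13, EF_Data extraction=18) = 18; EF_Statistical analysis = 18+3 = 21
Expected project duration μ = 21 days. Critical path: Incubation → Data extraction → Statistical analysis.

Backward pass:
LF_Statistical analysis = 21; LS_Statistical analysis = 21−3 = 18
LF_Data extraction = LS_Statistical analysis = 18; LS_Data extraction = 18−11 = 7
LF_Imaging = LS_Statistical analysis = 18; LS_Imaging = 18−3 = 15
LF_Incubation = LS_Data extraction = 7; LS_Incubation = 7−7 = 0
LF_Run assay = LS_Imaging = 15; LS_Run assay = 15−10 = 5
LF_Sample prep = LS_Statistical analysis = 18; LS_Sample prep = 18−8 = 10
LF_Calibration = LS_Data extraction = 7; LS_Calibration = 7−6 = 1
LF_Equipment setup = LS_Statistical analysis = 18; LS_Equipment setup = 18−3 = 15
LF_Order reagents = LS_Statistical analysis = 18; LS_Order reagents = 18−11 = 7
Slack_Imaging = LS_Imaging − ES_Imaging = 15 − 10 = 5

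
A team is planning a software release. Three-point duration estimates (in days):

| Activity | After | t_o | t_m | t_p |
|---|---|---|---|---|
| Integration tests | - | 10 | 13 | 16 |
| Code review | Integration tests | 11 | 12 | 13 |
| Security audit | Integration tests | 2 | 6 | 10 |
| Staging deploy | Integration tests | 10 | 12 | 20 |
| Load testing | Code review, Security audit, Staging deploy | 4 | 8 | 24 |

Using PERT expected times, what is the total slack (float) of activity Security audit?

te_Integration tests = (10 + 4·13 + 16)/6 = 78/6 = 13
te_Code review = (11 + 4·12 + 13)/6 = 72/6 = 12
te_Security audit = (2 + 4·6 + 10)/6 = 36/6 = 6
te_Staging deploy = (10 + 4·12 + 20)/6 = 78/6 = 13
te_Load testing = (4 + 4·8 + 24)/6 = 60/6 = 10

Forward pass:
ES_Integration tests = 0; EF_Integration tests = 13
ES_Code review = 13; EF_Code review = 13+12 = 25
ES_Security audit = 13; EF_Security audit = 13+6 = 19
ES_Staging deploy = 13; EF_Staging deploy = 13+13 = 26
ES_Load testing = max(EF_Code review=25, EF_Security audit=19, EF_Staging deploy=26) = 26; EF_Load testing = 26+10 = 36
Expected project duration μ = 36 days. Critical path: Integration tests → Staging deploy → Load testing.

Backward pass:
LF_Load testing = 36; LS_Load testing = 36−10 = 26
LF_Staging deploy = LS_Load testing = 26; LS_Staging deploy = 26−13 = 13
LF_Security audit = LS_Load testing = 26; LS_Security audit = 26−6 = 20
LF_Code review = LS_Load testing = 26; LS_Code review = 26−12 = 14
LF_Integration tests = min(LS_Code review=14, LS_Security audit=20, LS_Staging deploy=13) = 13; LS_Integration tests = 13−13 = 0
Slack_Security audit = LS_Security audit − ES_Security audit = 20 − 13 = 7

7 days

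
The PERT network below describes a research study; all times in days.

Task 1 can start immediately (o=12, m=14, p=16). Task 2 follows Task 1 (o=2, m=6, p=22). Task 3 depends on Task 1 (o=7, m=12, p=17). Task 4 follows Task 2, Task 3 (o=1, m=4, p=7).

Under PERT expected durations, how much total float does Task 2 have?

4 days

te_Task 1 = (12 + 4·14 + 16)/6 = 84/6 = 14
te_Task 2 = (2 + 4·6 + 22)/6 = 48/6 = 8
te_Task 3 = (7 + 4·12 + 17)/6 = 72/6 = 12
te_Task 4 = (1 + 4·4 + 7)/6 = 24/6 = 4

Forward pass:
ES_Task 1 = 0; EF_Task 1 = 14
ES_Task 2 = 14; EF_Task 2 = 14+8 = 22
ES_Task 3 = 14; EF_Task 3 = 14+12 = 26
ES_Task 4 = max(EF_Task 2=22, EF_Task 3=26) = 26; EF_Task 4 = 26+4 = 30
Expected project duration μ = 30 days. Critical path: Task 1 → Task 3 → Task 4.

Backward pass:
LF_Task 4 = 30; LS_Task 4 = 30−4 = 26
LF_Task 3 = LS_Task 4 = 26; LS_Task 3 = 26−12 = 14
LF_Task 2 = LS_Task 4 = 26; LS_Task 2 = 26−8 = 18
LF_Task 1 = min(LS_Task 2=18, LS_Task 3=14) = 14; LS_Task 1 = 14−14 = 0
Slack_Task 2 = LS_Task 2 − ES_Task 2 = 18 − 14 = 4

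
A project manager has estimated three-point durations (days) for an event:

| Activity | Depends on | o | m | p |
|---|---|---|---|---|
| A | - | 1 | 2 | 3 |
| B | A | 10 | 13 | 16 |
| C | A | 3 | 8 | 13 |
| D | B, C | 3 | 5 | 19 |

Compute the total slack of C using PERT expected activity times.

5 days

te_A = (1 + 4·2 + 3)/6 = 12/6 = 2
te_B = (10 + 4·13 + 16)/6 = 78/6 = 13
te_C = (3 + 4·8 + 13)/6 = 48/6 = 8
te_D = (3 + 4·5 + 19)/6 = 42/6 = 7

Forward pass:
ES_A = 0; EF_A = 2
ES_B = 2; EF_B = 2+13 = 15
ES_C = 2; EF_C = 2+8 = 10
ES_D = max(EF_B=15, EF_C=10) = 15; EF_D = 15+7 = 22
Expected project duration μ = 22 days. Critical path: A → B → D.

Backward pass:
LF_D = 22; LS_D = 22−7 = 15
LF_C = LS_D = 15; LS_C = 15−8 = 7
LF_B = LS_D = 15; LS_B = 15−13 = 2
LF_A = min(LS_B=2, LS_C=7) = 2; LS_A = 2−2 = 0
Slack_C = LS_C − ES_C = 7 − 2 = 5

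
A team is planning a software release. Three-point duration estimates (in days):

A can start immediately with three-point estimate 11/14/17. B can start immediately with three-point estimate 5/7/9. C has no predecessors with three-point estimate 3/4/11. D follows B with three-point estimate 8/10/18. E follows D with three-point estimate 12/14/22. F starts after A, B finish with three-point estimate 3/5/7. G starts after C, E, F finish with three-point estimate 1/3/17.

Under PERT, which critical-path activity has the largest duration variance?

G

te_A = (11 + 4·14 + 17)/6 = 84/6 = 14; σ²_A = ((17−11)/6)² = 1.000
te_B = (5 + 4·7 + 9)/6 = 42/6 = 7; σ²_B = ((9−5)/6)² = 0.444
te_C = (3 + 4·4 + 11)/6 = 30/6 = 5; σ²_C = ((11−3)/6)² = 1.778
te_D = (8 + 4·10 + 18)/6 = 66/6 = 11; σ²_D = ((18−8)/6)² = 2.778
te_E = (12 + 4·14 + 22)/6 = 90/6 = 15; σ²_E = ((22−12)/6)² = 2.778
te_F = (3 + 4·5 + 7)/6 = 30/6 = 5; σ²_F = ((7−3)/6)² = 0.444
te_G = (1 + 4·3 + 17)/6 = 30/6 = 5; σ²_G = ((17−1)/6)² = 7.111

Forward pass:
ES_A = 0; EF_A = 14
ES_B = 0; EF_B = 7
ES_C = 0; EF_C = 5
ES_D = 7; EF_D = 7+11 = 18
ES_E = 18; EF_E = 18+15 = 33
ES_F = max(EF_A=14, EF_B=7) = 14; EF_F = 14+5 = 19
ES_G = max(EF_C=5, EF_E=33, EF_F=19) = 33; EF_G = 33+5 = 38
Expected project duration μ = 38 days. Critical path: B → D → E → G.

Variances on critical path: σ²_B=0.444, σ²_D=2.778, σ²_E=2.778, σ²_G=7.111.
Largest is σ²_G = 7.111.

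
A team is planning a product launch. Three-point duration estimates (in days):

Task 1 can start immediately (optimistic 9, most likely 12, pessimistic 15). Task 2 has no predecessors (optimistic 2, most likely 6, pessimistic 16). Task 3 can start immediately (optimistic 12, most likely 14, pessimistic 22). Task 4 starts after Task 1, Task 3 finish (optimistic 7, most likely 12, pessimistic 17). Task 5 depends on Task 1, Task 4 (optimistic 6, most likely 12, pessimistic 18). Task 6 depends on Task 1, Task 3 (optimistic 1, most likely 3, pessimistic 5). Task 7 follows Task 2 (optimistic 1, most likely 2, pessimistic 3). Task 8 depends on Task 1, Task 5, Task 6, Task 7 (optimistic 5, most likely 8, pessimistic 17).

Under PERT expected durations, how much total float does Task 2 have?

30 days

te_Task 1 = (9 + 4·12 + 15)/6 = 72/6 = 12
te_Task 2 = (2 + 4·6 + 16)/6 = 42/6 = 7
te_Task 3 = (12 + 4·14 + 22)/6 = 90/6 = 15
te_Task 4 = (7 + 4·12 + 17)/6 = 72/6 = 12
te_Task 5 = (6 + 4·12 + 18)/6 = 72/6 = 12
te_Task 6 = (1 + 4·3 + 5)/6 = 18/6 = 3
te_Task 7 = (1 + 4·2 + 3)/6 = 12/6 = 2
te_Task 8 = (5 + 4·8 + 17)/6 = 54/6 = 9

Forward pass:
ES_Task 1 = 0; EF_Task 1 = 12
ES_Task 2 = 0; EF_Task 2 = 7
ES_Task 3 = 0; EF_Task 3 = 15
ES_Task 4 = max(EF_Task 1=12, EF_Task 3=15) = 15; EF_Task 4 = 15+12 = 27
ES_Task 5 = max(EF_Task 1=12, EF_Task 4=27) = 27; EF_Task 5 = 27+12 = 39
ES_Task 6 = max(EF_Task 1=12, EF_Task 3=15) = 15; EF_Task 6 = 15+3 = 18
ES_Task 7 = 7; EF_Task 7 = 7+2 = 9
ES_Task 8 = max(EF_Task 1=12, EF_Task 5=39, EF_Task 6=18, EF_Task 7=9) = 39; EF_Task 8 = 39+9 = 48
Expected project duration μ = 48 days. Critical path: Task 3 → Task 4 → Task 5 → Task 8.

Backward pass:
LF_Task 8 = 48; LS_Task 8 = 48−9 = 39
LF_Task 7 = LS_Task 8 = 39; LS_Task 7 = 39−2 = 37
LF_Task 6 = LS_Task 8 = 39; LS_Task 6 = 39−3 = 36
LF_Task 5 = LS_Task 8 = 39; LS_Task 5 = 39−12 = 27
LF_Task 4 = LS_Task 5 = 27; LS_Task 4 = 27−12 = 15
LF_Task 3 = min(LS_Task 4=15, LS_Task 6=36) = 15; LS_Task 3 = 15−15 = 0
LF_Task 2 = LS_Task 7 = 37; LS_Task 2 = 37−7 = 30
LF_Task 1 = min(LS_Task 4=15, LS_Task 5=27, LS_Task 6=36, LS_Task 8=39) = 15; LS_Task 1 = 15−12 = 3
Slack_Task 2 = LS_Task 2 − ES_Task 2 = 30 − 0 = 30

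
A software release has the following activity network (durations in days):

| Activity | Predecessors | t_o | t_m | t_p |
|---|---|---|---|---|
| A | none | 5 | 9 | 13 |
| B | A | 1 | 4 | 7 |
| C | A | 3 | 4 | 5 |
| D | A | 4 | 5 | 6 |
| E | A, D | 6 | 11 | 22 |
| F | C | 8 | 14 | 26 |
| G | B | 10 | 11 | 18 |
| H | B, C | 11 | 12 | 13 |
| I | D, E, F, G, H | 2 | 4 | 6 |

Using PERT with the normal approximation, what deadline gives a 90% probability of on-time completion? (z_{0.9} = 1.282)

36.3 days

te_A = (5 + 4·9 + 13)/6 = 54/6 = 9; σ²_A = ((13−5)/6)² = 1.778
te_B = (1 + 4·4 + 7)/6 = 24/6 = 4; σ²_B = ((7−1)/6)² = 1.000
te_C = (3 + 4·4 + 5)/6 = 24/6 = 4; σ²_C = ((5−3)/6)² = 0.111
te_D = (4 + 4·5 + 6)/6 = 30/6 = 5; σ²_D = ((6−4)/6)² = 0.111
te_E = (6 + 4·11 + 22)/6 = 72/6 = 12; σ²_E = ((22−6)/6)² = 7.111
te_F = (8 + 4·14 + 26)/6 = 90/6 = 15; σ²_F = ((26−8)/6)² = 9.000
te_G = (10 + 4·11 + 18)/6 = 72/6 = 12; σ²_G = ((18−10)/6)² = 1.778
te_H = (11 + 4·12 + 13)/6 = 72/6 = 12; σ²_H = ((13−11)/6)² = 0.111
te_I = (2 + 4·4 + 6)/6 = 24/6 = 4; σ²_I = ((6−2)/6)² = 0.444

Forward pass:
ES_A = 0; EF_A = 9
ES_B = 9; EF_B = 9+4 = 13
ES_C = 9; EF_C = 9+4 = 13
ES_D = 9; EF_D = 9+5 = 14
ES_E = max(EF_A=9, EF_D=14) = 14; EF_E = 14+12 = 26
ES_F = 13; EF_F = 13+15 = 28
ES_G = 13; EF_G = 13+12 = 25
ES_H = max(EF_B=13, EF_C=13) = 13; EF_H = 13+12 = 25
ES_I = max(EF_D=14, EF_E=26, EF_F=28, EF_G=25, EF_H=25) = 28; EF_I = 28+4 = 32
Expected project duration μ = 32 days. Critical path: A → C → F → I.

Variance along critical path = 1.778 + 0.111 + 9.000 + 0.444 = 11.333; σ = 3.367 days.
D = μ + z·σ = 32 + 1.282·3.367 = 36.3 days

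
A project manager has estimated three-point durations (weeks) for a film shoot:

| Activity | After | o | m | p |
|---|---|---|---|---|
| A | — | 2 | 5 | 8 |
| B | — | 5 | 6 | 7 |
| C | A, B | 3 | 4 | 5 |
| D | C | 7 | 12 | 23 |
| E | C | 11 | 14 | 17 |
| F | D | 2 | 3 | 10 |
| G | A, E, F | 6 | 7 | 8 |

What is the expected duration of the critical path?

te_A = (2 + 4·5 + 8)/6 = 30/6 = 5
te_B = (5 + 4·6 + 7)/6 = 36/6 = 6
te_C = (3 + 4·4 + 5)/6 = 24/6 = 4
te_D = (7 + 4·12 + 23)/6 = 78/6 = 13
te_E = (11 + 4·14 + 17)/6 = 84/6 = 14
te_F = (2 + 4·3 + 10)/6 = 24/6 = 4
te_G = (6 + 4·7 + 8)/6 = 42/6 = 7

Forward pass:
ES_A = 0; EF_A = 5
ES_B = 0; EF_B = 6
ES_C = max(EF_A=5, EF_B=6) = 6; EF_C = 6+4 = 10
ES_D = 10; EF_D = 10+13 = 23
ES_E = 10; EF_E = 10+14 = 24
ES_F = 23; EF_F = 23+4 = 27
ES_G = max(EF_A=5, EF_E=24, EF_F=27) = 27; EF_G = 27+7 = 34
Expected project duration μ = 34 weeks. Critical path: B → C → D → F → G.

34 weeks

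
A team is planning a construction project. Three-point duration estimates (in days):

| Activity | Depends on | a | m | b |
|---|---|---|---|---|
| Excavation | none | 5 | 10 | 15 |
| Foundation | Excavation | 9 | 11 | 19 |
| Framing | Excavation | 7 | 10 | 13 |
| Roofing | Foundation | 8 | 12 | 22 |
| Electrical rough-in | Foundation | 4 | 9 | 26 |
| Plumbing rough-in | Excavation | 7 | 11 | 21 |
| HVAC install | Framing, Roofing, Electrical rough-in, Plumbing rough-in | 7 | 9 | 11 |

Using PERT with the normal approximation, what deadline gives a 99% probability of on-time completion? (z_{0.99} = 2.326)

51.9 days

te_Excavation = (5 + 4·10 + 15)/6 = 60/6 = 10; σ²_Excavation = ((15−5)/6)² = 2.778
te_Foundation = (9 + 4·11 + 19)/6 = 72/6 = 12; σ²_Foundation = ((19−9)/6)² = 2.778
te_Framing = (7 + 4·10 + 13)/6 = 60/6 = 10; σ²_Framing = ((13−7)/6)² = 1.000
te_Roofing = (8 + 4·12 + 22)/6 = 78/6 = 13; σ²_Roofing = ((22−8)/6)² = 5.444
te_Electrical rough-in = (4 + 4·9 + 26)/6 = 66/6 = 11; σ²_Electrical rough-in = ((26−4)/6)² = 13.444
te_Plumbing rough-in = (7 + 4·11 + 21)/6 = 72/6 = 12; σ²_Plumbing rough-in = ((21−7)/6)² = 5.444
te_HVAC install = (7 + 4·9 + 11)/6 = 54/6 = 9; σ²_HVAC install = ((11−7)/6)² = 0.444

Forward pass:
ES_Excavation = 0; EF_Excavation = 10
ES_Foundation = 10; EF_Foundation = 10+12 = 22
ES_Framing = 10; EF_Framing = 10+10 = 20
ES_Roofing = 22; EF_Roofing = 22+13 = 35
ES_Electrical rough-in = 22; EF_Electrical rough-in = 22+11 = 33
ES_Plumbing rough-in = 10; EF_Plumbing rough-in = 10+12 = 22
ES_HVAC install = max(EF_Framing=20, EF_Roofing=35, EF_Electrical rough-in=33, EF_Plumbing rough-in=22) = 35; EF_HVAC install = 35+9 = 44
Expected project duration μ = 44 days. Critical path: Excavation → Foundation → Roofing → HVAC install.

Variance along critical path = 2.778 + 2.778 + 5.444 + 0.444 = 11.444; σ = 3.383 days.
D = μ + z·σ = 44 + 2.326·3.383 = 51.9 days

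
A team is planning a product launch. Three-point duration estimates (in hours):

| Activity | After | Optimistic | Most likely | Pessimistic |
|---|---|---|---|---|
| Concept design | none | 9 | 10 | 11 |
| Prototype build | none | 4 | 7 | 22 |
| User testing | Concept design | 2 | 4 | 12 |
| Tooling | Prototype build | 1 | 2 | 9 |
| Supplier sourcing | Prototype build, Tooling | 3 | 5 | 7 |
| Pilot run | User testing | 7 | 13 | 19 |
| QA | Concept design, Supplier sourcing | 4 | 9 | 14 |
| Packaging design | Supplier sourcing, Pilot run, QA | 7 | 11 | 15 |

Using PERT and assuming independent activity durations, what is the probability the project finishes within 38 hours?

te_Concept design = (9 + 4·10 + 11)/6 = 60/6 = 10; σ²_Concept design = ((11−9)/6)² = 0.111
te_Prototype build = (4 + 4·7 + 22)/6 = 54/6 = 9; σ²_Prototype build = ((22−4)/6)² = 9.000
te_User testing = (2 + 4·4 + 12)/6 = 30/6 = 5; σ²_User testing = ((12−2)/6)² = 2.778
te_Tooling = (1 + 4·2 + 9)/6 = 18/6 = 3; σ²_Tooling = ((9−1)/6)² = 1.778
te_Supplier sourcing = (3 + 4·5 + 7)/6 = 30/6 = 5; σ²_Supplier sourcing = ((7−3)/6)² = 0.444
te_Pilot run = (7 + 4·13 + 19)/6 = 78/6 = 13; σ²_Pilot run = ((19−7)/6)² = 4.000
te_QA = (4 + 4·9 + 14)/6 = 54/6 = 9; σ²_QA = ((14−4)/6)² = 2.778
te_Packaging design = (7 + 4·11 + 15)/6 = 66/6 = 11; σ²_Packaging design = ((15−7)/6)² = 1.778

Forward pass:
ES_Concept design = 0; EF_Concept design = 10
ES_Prototype build = 0; EF_Prototype build = 9
ES_User testing = 10; EF_User testing = 10+5 = 15
ES_Tooling = 9; EF_Tooling = 9+3 = 12
ES_Supplier sourcing = max(EF_Prototype build=9, EF_Tooling=12) = 12; EF_Supplier sourcing = 12+5 = 17
ES_Pilot run = 15; EF_Pilot run = 15+13 = 28
ES_QA = max(EF_Concept design=10, EF_Supplier sourcing=17) = 17; EF_QA = 17+9 = 26
ES_Packaging design = max(EF_Supplier sourcing=17, EF_Pilot run=28, EF_QA=26) = 28; EF_Packaging design = 28+11 = 39
Expected project duration μ = 39 hours. Critical path: Concept design → User testing → Pilot run → Packaging design.

Variance along critical path = 0.111 + 2.778 + 4.000 + 1.778 = 8.667; σ = √8.667 = 2.944 hours.
Z = (38 − 39) / 2.944 = -0.340
P(T ≤ 38) = Φ(-0.340) ≈ 0.367

0.367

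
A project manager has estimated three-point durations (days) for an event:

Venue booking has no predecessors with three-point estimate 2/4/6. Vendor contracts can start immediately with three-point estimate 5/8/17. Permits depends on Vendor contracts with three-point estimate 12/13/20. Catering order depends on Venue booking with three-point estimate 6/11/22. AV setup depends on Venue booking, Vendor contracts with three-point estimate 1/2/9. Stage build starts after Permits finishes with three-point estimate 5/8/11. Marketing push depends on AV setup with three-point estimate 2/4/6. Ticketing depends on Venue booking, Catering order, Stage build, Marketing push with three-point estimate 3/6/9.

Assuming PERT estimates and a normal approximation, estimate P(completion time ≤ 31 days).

0.016

te_Venue booking = (2 + 4·4 + 6)/6 = 24/6 = 4; σ²_Venue booking = ((6−2)/6)² = 0.444
te_Vendor contracts = (5 + 4·8 + 17)/6 = 54/6 = 9; σ²_Vendor contracts = ((17−5)/6)² = 4.000
te_Permits = (12 + 4·13 + 20)/6 = 84/6 = 14; σ²_Permits = ((20−12)/6)² = 1.778
te_Catering order = (6 + 4·11 + 22)/6 = 72/6 = 12; σ²_Catering order = ((22−6)/6)² = 7.111
te_AV setup = (1 + 4·2 + 9)/6 = 18/6 = 3; σ²_AV setup = ((9−1)/6)² = 1.778
te_Stage build = (5 + 4·8 + 11)/6 = 48/6 = 8; σ²_Stage build = ((11−5)/6)² = 1.000
te_Marketing push = (2 + 4·4 + 6)/6 = 24/6 = 4; σ²_Marketing push = ((6−2)/6)² = 0.444
te_Ticketing = (3 + 4·6 + 9)/6 = 36/6 = 6; σ²_Ticketing = ((9−3)/6)² = 1.000

Forward pass:
ES_Venue booking = 0; EF_Venue booking = 4
ES_Vendor contracts = 0; EF_Vendor contracts = 9
ES_Permits = 9; EF_Permits = 9+14 = 23
ES_Catering order = 4; EF_Catering order = 4+12 = 16
ES_AV setup = max(EF_Venue booking=4, EF_Vendor contracts=9) = 9; EF_AV setup = 9+3 = 12
ES_Stage build = 23; EF_Stage build = 23+8 = 31
ES_Marketing push = 12; EF_Marketing push = 12+4 = 16
ES_Ticketing = max(EF_Venue booking=4, EF_Catering order=16, EF_Stage build=31, EF_Marketing push=16) = 31; EF_Ticketing = 31+6 = 37
Expected project duration μ = 37 days. Critical path: Vendor contracts → Permits → Stage build → Ticketing.

Variance along critical path = 4.000 + 1.778 + 1.000 + 1.000 = 7.778; σ = √7.778 = 2.789 days.
Z = (31 − 37) / 2.789 = -2.151
P(T ≤ 31) = Φ(-2.151) ≈ 0.016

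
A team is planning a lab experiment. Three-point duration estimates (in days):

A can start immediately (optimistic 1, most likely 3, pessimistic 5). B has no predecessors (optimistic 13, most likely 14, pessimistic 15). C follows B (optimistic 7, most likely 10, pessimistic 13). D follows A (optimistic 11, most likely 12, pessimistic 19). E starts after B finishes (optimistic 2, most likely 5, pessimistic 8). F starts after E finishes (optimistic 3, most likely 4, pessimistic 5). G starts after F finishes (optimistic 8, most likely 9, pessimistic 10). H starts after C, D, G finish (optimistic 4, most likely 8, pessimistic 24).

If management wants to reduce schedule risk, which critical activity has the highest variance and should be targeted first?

H

te_A = (1 + 4·3 + 5)/6 = 18/6 = 3; σ²_A = ((5−1)/6)² = 0.444
te_B = (13 + 4·14 + 15)/6 = 84/6 = 14; σ²_B = ((15−13)/6)² = 0.111
te_C = (7 + 4·10 + 13)/6 = 60/6 = 10; σ²_C = ((13−7)/6)² = 1.000
te_D = (11 + 4·12 + 19)/6 = 78/6 = 13; σ²_D = ((19−11)/6)² = 1.778
te_E = (2 + 4·5 + 8)/6 = 30/6 = 5; σ²_E = ((8−2)/6)² = 1.000
te_F = (3 + 4·4 + 5)/6 = 24/6 = 4; σ²_F = ((5−3)/6)² = 0.111
te_G = (8 + 4·9 + 10)/6 = 54/6 = 9; σ²_G = ((10−8)/6)² = 0.111
te_H = (4 + 4·8 + 24)/6 = 60/6 = 10; σ²_H = ((24−4)/6)² = 11.111

Forward pass:
ES_A = 0; EF_A = 3
ES_B = 0; EF_B = 14
ES_C = 14; EF_C = 14+10 = 24
ES_D = 3; EF_D = 3+13 = 16
ES_E = 14; EF_E = 14+5 = 19
ES_F = 19; EF_F = 19+4 = 23
ES_G = 23; EF_G = 23+9 = 32
ES_H = max(EF_C=24, EF_D=16, EF_G=32) = 32; EF_H = 32+10 = 42
Expected project duration μ = 42 days. Critical path: B → E → F → G → H.

Variances on critical path: σ²_B=0.111, σ²_E=1.000, σ²_F=0.111, σ²_G=0.111, σ²_H=11.111.
Largest is σ²_H = 11.111.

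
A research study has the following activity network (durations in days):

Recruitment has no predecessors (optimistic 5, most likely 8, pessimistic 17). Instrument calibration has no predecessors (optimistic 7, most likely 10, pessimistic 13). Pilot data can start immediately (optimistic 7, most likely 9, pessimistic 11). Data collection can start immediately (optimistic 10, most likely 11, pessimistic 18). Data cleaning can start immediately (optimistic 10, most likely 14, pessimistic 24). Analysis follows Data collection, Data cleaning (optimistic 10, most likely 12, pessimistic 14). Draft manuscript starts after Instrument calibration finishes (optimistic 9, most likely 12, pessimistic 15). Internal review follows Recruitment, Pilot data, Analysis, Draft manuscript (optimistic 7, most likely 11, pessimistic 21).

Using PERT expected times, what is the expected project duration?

te_Recruitment = (5 + 4·8 + 17)/6 = 54/6 = 9
te_Instrument calibration = (7 + 4·10 + 13)/6 = 60/6 = 10
te_Pilot data = (7 + 4·9 + 11)/6 = 54/6 = 9
te_Data collection = (10 + 4·11 + 18)/6 = 72/6 = 12
te_Data cleaning = (10 + 4·14 + 24)/6 = 90/6 = 15
te_Analysis = (10 + 4·12 + 14)/6 = 72/6 = 12
te_Draft manuscript = (9 + 4·12 + 15)/6 = 72/6 = 12
te_Internal review = (7 + 4·11 + 21)/6 = 72/6 = 12

Forward pass:
ES_Recruitment = 0; EF_Recruitment = 9
ES_Instrument calibration = 0; EF_Instrument calibration = 10
ES_Pilot data = 0; EF_Pilot data = 9
ES_Data collection = 0; EF_Data collection = 12
ES_Data cleaning = 0; EF_Data cleaning = 15
ES_Analysis = max(EF_Data collection=12, EF_Data cleaning=15) = 15; EF_Analysis = 15+12 = 27
ES_Draft manuscript = 10; EF_Draft manuscript = 10+12 = 22
ES_Internal review = max(EF_Recruitment=9, EF_Pilot data=9, EF_Analysis=27, EF_Draft manuscript=22) = 27; EF_Internal review = 27+12 = 39
Expected project duration μ = 39 days. Critical path: Data cleaning → Analysis → Internal review.

39 days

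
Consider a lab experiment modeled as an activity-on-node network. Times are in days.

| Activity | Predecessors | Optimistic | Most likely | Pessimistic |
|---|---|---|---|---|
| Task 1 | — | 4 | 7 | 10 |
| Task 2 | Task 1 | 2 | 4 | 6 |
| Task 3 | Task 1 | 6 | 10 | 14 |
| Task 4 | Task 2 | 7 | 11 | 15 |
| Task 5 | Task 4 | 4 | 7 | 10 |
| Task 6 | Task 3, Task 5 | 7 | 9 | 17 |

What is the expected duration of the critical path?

39 days

te_Task 1 = (4 + 4·7 + 10)/6 = 42/6 = 7
te_Task 2 = (2 + 4·4 + 6)/6 = 24/6 = 4
te_Task 3 = (6 + 4·10 + 14)/6 = 60/6 = 10
te_Task 4 = (7 + 4·11 + 15)/6 = 66/6 = 11
te_Task 5 = (4 + 4·7 + 10)/6 = 42/6 = 7
te_Task 6 = (7 + 4·9 + 17)/6 = 60/6 = 10

Forward pass:
ES_Task 1 = 0; EF_Task 1 = 7
ES_Task 2 = 7; EF_Task 2 = 7+4 = 11
ES_Task 3 = 7; EF_Task 3 = 7+10 = 17
ES_Task 4 = 11; EF_Task 4 = 11+11 = 22
ES_Task 5 = 22; EF_Task 5 = 22+7 = 29
ES_Task 6 = max(EF_Task 3=17, EF_Task 5=29) = 29; EF_Task 6 = 29+10 = 39
Expected project duration μ = 39 days. Critical path: Task 1 → Task 2 → Task 4 → Task 5 → Task 6.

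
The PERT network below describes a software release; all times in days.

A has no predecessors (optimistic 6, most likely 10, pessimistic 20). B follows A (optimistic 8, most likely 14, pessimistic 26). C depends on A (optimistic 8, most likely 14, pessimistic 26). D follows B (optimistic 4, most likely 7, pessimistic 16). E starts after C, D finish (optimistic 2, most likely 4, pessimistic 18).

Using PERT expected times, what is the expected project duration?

te_A = (6 + 4·10 + 20)/6 = 66/6 = 11
te_B = (8 + 4·14 + 26)/6 = 90/6 = 15
te_C = (8 + 4·14 + 26)/6 = 90/6 = 15
te_D = (4 + 4·7 + 16)/6 = 48/6 = 8
te_E = (2 + 4·4 + 18)/6 = 36/6 = 6

Forward pass:
ES_A = 0; EF_A = 11
ES_B = 11; EF_B = 11+15 = 26
ES_C = 11; EF_C = 11+15 = 26
ES_D = 26; EF_D = 26+8 = 34
ES_E = max(EF_C=26, EF_D=34) = 34; EF_E = 34+6 = 40
Expected project duration μ = 40 days. Critical path: A → B → D → E.

40 days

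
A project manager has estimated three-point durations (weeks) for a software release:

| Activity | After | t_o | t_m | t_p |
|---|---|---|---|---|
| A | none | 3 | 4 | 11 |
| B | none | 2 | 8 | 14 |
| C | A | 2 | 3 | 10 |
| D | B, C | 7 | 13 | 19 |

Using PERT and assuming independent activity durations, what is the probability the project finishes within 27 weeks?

0.966

te_A = (3 + 4·4 + 11)/6 = 30/6 = 5; σ²_A = ((11−3)/6)² = 1.778
te_B = (2 + 4·8 + 14)/6 = 48/6 = 8; σ²_B = ((14−2)/6)² = 4.000
te_C = (2 + 4·3 + 10)/6 = 24/6 = 4; σ²_C = ((10−2)/6)² = 1.778
te_D = (7 + 4·13 + 19)/6 = 78/6 = 13; σ²_D = ((19−7)/6)² = 4.000

Forward pass:
ES_A = 0; EF_A = 5
ES_B = 0; EF_B = 8
ES_C = 5; EF_C = 5+4 = 9
ES_D = max(EF_B=8, EF_C=9) = 9; EF_D = 9+13 = 22
Expected project duration μ = 22 weeks. Critical path: A → C → D.

Variance along critical path = 1.778 + 1.778 + 4.000 = 7.556; σ = √7.556 = 2.749 weeks.
Z = (27 − 22) / 2.749 = 1.819
P(T ≤ 27) = Φ(1.819) ≈ 0.966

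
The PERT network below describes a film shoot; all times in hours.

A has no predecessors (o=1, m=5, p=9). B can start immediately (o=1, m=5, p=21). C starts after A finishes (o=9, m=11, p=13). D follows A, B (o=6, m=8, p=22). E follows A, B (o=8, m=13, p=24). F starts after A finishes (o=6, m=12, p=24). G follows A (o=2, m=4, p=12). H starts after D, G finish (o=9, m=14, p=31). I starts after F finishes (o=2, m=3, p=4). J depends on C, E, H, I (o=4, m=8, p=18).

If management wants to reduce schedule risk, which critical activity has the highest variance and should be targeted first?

te_A = (1 + 4·5 + 9)/6 = 30/6 = 5; σ²_A = ((9−1)/6)² = 1.778
te_B = (1 + 4·5 + 21)/6 = 42/6 = 7; σ²_B = ((21−1)/6)² = 11.111
te_C = (9 + 4·11 + 13)/6 = 66/6 = 11; σ²_C = ((13−9)/6)² = 0.444
te_D = (6 + 4·8 + 22)/6 = 60/6 = 10; σ²_D = ((22−6)/6)² = 7.111
te_E = (8 + 4·13 + 24)/6 = 84/6 = 14; σ²_E = ((24−8)/6)² = 7.111
te_F = (6 + 4·12 + 24)/6 = 78/6 = 13; σ²_F = ((24−6)/6)² = 9.000
te_G = (2 + 4·4 + 12)/6 = 30/6 = 5; σ²_G = ((12−2)/6)² = 2.778
te_H = (9 + 4·14 + 31)/6 = 96/6 = 16; σ²_H = ((31−9)/6)² = 13.444
te_I = (2 + 4·3 + 4)/6 = 18/6 = 3; σ²_I = ((4−2)/6)² = 0.111
te_J = (4 + 4·8 + 18)/6 = 54/6 = 9; σ²_J = ((18−4)/6)² = 5.444

Forward pass:
ES_A = 0; EF_A = 5
ES_B = 0; EF_B = 7
ES_C = 5; EF_C = 5+11 = 16
ES_D = max(EF_A=5, EF_B=7) = 7; EF_D = 7+10 = 17
ES_E = max(EF_A=5, EF_B=7) = 7; EF_E = 7+14 = 21
ES_F = 5; EF_F = 5+13 = 18
ES_G = 5; EF_G = 5+5 = 10
ES_H = max(EF_D=17, EF_G=10) = 17; EF_H = 17+16 = 33
ES_I = 18; EF_I = 18+3 = 21
ES_J = max(EF_C=16, EF_E=21, EF_H=33, EF_I=21) = 33; EF_J = 33+9 = 42
Expected project duration μ = 42 hours. Critical path: B → D → H → J.

Variances on critical path: σ²_B=11.111, σ²_D=7.111, σ²_H=13.444, σ²_J=5.444.
Largest is σ²_H = 13.444.

H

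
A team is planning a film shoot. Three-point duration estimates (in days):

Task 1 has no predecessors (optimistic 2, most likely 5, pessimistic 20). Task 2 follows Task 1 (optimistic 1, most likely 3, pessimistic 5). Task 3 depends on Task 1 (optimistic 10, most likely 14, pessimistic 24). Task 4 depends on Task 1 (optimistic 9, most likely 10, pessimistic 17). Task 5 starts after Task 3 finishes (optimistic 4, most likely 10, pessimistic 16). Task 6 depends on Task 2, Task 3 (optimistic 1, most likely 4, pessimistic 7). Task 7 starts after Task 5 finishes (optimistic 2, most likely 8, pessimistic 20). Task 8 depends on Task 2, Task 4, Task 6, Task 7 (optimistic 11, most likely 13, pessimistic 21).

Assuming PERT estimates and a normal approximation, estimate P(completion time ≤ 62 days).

0.899

te_Task 1 = (2 + 4·5 + 20)/6 = 42/6 = 7; σ²_Task 1 = ((20−2)/6)² = 9.000
te_Task 2 = (1 + 4·3 + 5)/6 = 18/6 = 3; σ²_Task 2 = ((5−1)/6)² = 0.444
te_Task 3 = (10 + 4·14 + 24)/6 = 90/6 = 15; σ²_Task 3 = ((24−10)/6)² = 5.444
te_Task 4 = (9 + 4·10 + 17)/6 = 66/6 = 11; σ²_Task 4 = ((17−9)/6)² = 1.778
te_Task 5 = (4 + 4·10 + 16)/6 = 60/6 = 10; σ²_Task 5 = ((16−4)/6)² = 4.000
te_Task 6 = (1 + 4·4 + 7)/6 = 24/6 = 4; σ²_Task 6 = ((7−1)/6)² = 1.000
te_Task 7 = (2 + 4·8 + 20)/6 = 54/6 = 9; σ²_Task 7 = ((20−2)/6)² = 9.000
te_Task 8 = (11 + 4·13 + 21)/6 = 84/6 = 14; σ²_Task 8 = ((21−11)/6)² = 2.778

Forward pass:
ES_Task 1 = 0; EF_Task 1 = 7
ES_Task 2 = 7; EF_Task 2 = 7+3 = 10
ES_Task 3 = 7; EF_Task 3 = 7+15 = 22
ES_Task 4 = 7; EF_Task 4 = 7+11 = 18
ES_Task 5 = 22; EF_Task 5 = 22+10 = 32
ES_Task 6 = max(EF_Task 2=10, EF_Task 3=22) = 22; EF_Task 6 = 22+4 = 26
ES_Task 7 = 32; EF_Task 7 = 32+9 = 41
ES_Task 8 = max(EF_Task 2=10, EF_Task 4=18, EF_Task 6=26, EF_Task 7=41) = 41; EF_Task 8 = 41+14 = 55
Expected project duration μ = 55 days. Critical path: Task 1 → Task 3 → Task 5 → Task 7 → Task 8.

Variance along critical path = 9.000 + 5.444 + 4.000 + 9.000 + 2.778 = 30.222; σ = √30.222 = 5.497 days.
Z = (62 − 55) / 5.497 = 1.273
P(T ≤ 62) = Φ(1.273) ≈ 0.899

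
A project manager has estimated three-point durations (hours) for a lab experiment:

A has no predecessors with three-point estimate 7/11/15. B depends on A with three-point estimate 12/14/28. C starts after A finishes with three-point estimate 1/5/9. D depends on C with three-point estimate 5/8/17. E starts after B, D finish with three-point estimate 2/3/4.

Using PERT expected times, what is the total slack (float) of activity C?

2 hours

te_A = (7 + 4·11 + 15)/6 = 66/6 = 11
te_B = (12 + 4·14 + 28)/6 = 96/6 = 16
te_C = (1 + 4·5 + 9)/6 = 30/6 = 5
te_D = (5 + 4·8 + 17)/6 = 54/6 = 9
te_E = (2 + 4·3 + 4)/6 = 18/6 = 3

Forward pass:
ES_A = 0; EF_A = 11
ES_B = 11; EF_B = 11+16 = 27
ES_C = 11; EF_C = 11+5 = 16
ES_D = 16; EF_D = 16+9 = 25
ES_E = max(EF_B=27, EF_D=25) = 27; EF_E = 27+3 = 30
Expected project duration μ = 30 hours. Critical path: A → B → E.

Backward pass:
LF_E = 30; LS_E = 30−3 = 27
LF_D = LS_E = 27; LS_D = 27−9 = 18
LF_C = LS_D = 18; LS_C = 18−5 = 13
LF_B = LS_E = 27; LS_B = 27−16 = 11
LF_A = min(LS_B=11, LS_C=13) = 11; LS_A = 11−11 = 0
Slack_C = LS_C − ES_C = 13 − 11 = 2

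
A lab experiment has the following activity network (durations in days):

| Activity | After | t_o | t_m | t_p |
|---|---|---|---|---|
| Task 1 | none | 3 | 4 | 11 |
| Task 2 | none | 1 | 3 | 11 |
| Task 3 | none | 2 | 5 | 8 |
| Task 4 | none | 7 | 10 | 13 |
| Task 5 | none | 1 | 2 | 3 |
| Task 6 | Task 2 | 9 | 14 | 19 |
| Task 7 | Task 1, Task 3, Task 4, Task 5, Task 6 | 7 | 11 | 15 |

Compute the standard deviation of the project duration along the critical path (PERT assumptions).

2.71 days

te_Task 1 = (3 + 4·4 + 11)/6 = 30/6 = 5; σ²_Task 1 = ((11−3)/6)² = 1.778
te_Task 2 = (1 + 4·3 + 11)/6 = 24/6 = 4; σ²_Task 2 = ((11−1)/6)² = 2.778
te_Task 3 = (2 + 4·5 + 8)/6 = 30/6 = 5; σ²_Task 3 = ((8−2)/6)² = 1.000
te_Task 4 = (7 + 4·10 + 13)/6 = 60/6 = 10; σ²_Task 4 = ((13−7)/6)² = 1.000
te_Task 5 = (1 + 4·2 + 3)/6 = 12/6 = 2; σ²_Task 5 = ((3−1)/6)² = 0.111
te_Task 6 = (9 + 4·14 + 19)/6 = 84/6 = 14; σ²_Task 6 = ((19−9)/6)² = 2.778
te_Task 7 = (7 + 4·11 + 15)/6 = 66/6 = 11; σ²_Task 7 = ((15−7)/6)² = 1.778

Forward pass:
ES_Task 1 = 0; EF_Task 1 = 5
ES_Task 2 = 0; EF_Task 2 = 4
ES_Task 3 = 0; EF_Task 3 = 5
ES_Task 4 = 0; EF_Task 4 = 10
ES_Task 5 = 0; EF_Task 5 = 2
ES_Task 6 = 4; EF_Task 6 = 4+14 = 18
ES_Task 7 = max(EF_Task 1=5, EF_Task 3=5, EF_Task 4=10, EF_Task 5=2, EF_Task 6=18) = 18; EF_Task 7 = 18+11 = 29
Expected project duration μ = 29 days. Critical path: Task 2 → Task 6 → Task 7.

Variance along critical path = 2.778 + 2.778 + 1.778 = 7.333
σ = √7.333 = 2.708 days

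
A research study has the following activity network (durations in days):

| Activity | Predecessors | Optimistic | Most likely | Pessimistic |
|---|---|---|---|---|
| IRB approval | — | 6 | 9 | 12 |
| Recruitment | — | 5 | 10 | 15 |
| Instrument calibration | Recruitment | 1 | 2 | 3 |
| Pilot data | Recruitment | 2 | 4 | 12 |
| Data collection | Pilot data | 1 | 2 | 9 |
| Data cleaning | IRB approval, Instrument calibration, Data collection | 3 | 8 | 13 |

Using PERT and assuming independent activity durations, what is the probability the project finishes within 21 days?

0.058

te_IRB approval = (6 + 4·9 + 12)/6 = 54/6 = 9; σ²_IRB approval = ((12−6)/6)² = 1.000
te_Recruitment = (5 + 4·10 + 15)/6 = 60/6 = 10; σ²_Recruitment = ((15−5)/6)² = 2.778
te_Instrument calibration = (1 + 4·2 + 3)/6 = 12/6 = 2; σ²_Instrument calibration = ((3−1)/6)² = 0.111
te_Pilot data = (2 + 4·4 + 12)/6 = 30/6 = 5; σ²_Pilot data = ((12−2)/6)² = 2.778
te_Data collection = (1 + 4·2 + 9)/6 = 18/6 = 3; σ²_Data collection = ((9−1)/6)² = 1.778
te_Data cleaning = (3 + 4·8 + 13)/6 = 48/6 = 8; σ²_Data cleaning = ((13−3)/6)² = 2.778

Forward pass:
ES_IRB approval = 0; EF_IRB approval = 9
ES_Recruitment = 0; EF_Recruitment = 10
ES_Instrument calibration = 10; EF_Instrument calibration = 10+2 = 12
ES_Pilot data = 10; EF_Pilot data = 10+5 = 15
ES_Data collection = 15; EF_Data collection = 15+3 = 18
ES_Data cleaning = max(EF_IRB approval=9, EF_Instrument calibration=12, EF_Data collection=18) = 18; EF_Data cleaning = 18+8 = 26
Expected project duration μ = 26 days. Critical path: Recruitment → Pilot data → Data collection → Data cleaning.

Variance along critical path = 2.778 + 2.778 + 1.778 + 2.778 = 10.111; σ = √10.111 = 3.180 days.
Z = (21 − 26) / 3.180 = -1.572
P(T ≤ 21) = Φ(-1.572) ≈ 0.058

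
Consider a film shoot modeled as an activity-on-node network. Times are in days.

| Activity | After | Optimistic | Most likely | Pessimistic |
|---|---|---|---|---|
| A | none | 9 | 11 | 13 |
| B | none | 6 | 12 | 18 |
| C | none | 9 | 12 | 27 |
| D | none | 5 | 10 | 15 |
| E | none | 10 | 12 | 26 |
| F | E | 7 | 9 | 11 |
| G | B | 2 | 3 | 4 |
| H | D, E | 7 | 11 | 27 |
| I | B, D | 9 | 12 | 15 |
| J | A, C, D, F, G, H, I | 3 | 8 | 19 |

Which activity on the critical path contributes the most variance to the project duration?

te_A = (9 + 4·11 + 13)/6 = 66/6 = 11; σ²_A = ((13−9)/6)² = 0.444
te_B = (6 + 4·12 + 18)/6 = 72/6 = 12; σ²_B = ((18−6)/6)² = 4.000
te_C = (9 + 4·12 + 27)/6 = 84/6 = 14; σ²_C = ((27−9)/6)² = 9.000
te_D = (5 + 4·10 + 15)/6 = 60/6 = 10; σ²_D = ((15−5)/6)² = 2.778
te_E = (10 + 4·12 + 26)/6 = 84/6 = 14; σ²_E = ((26−10)/6)² = 7.111
te_F = (7 + 4·9 + 11)/6 = 54/6 = 9; σ²_F = ((11−7)/6)² = 0.444
te_G = (2 + 4·3 + 4)/6 = 18/6 = 3; σ²_G = ((4−2)/6)² = 0.111
te_H = (7 + 4·11 + 27)/6 = 78/6 = 13; σ²_H = ((27−7)/6)² = 11.111
te_I = (9 + 4·12 + 15)/6 = 72/6 = 12; σ²_I = ((15−9)/6)² = 1.000
te_J = (3 + 4·8 + 19)/6 = 54/6 = 9; σ²_J = ((19−3)/6)² = 7.111

Forward pass:
ES_A = 0; EF_A = 11
ES_B = 0; EF_B = 12
ES_C = 0; EF_C = 14
ES_D = 0; EF_D = 10
ES_E = 0; EF_E = 14
ES_F = 14; EF_F = 14+9 = 23
ES_G = 12; EF_G = 12+3 = 15
ES_H = max(EF_D=10, EF_E=14) = 14; EF_H = 14+13 = 27
ES_I = max(EF_B=12, EF_D=10) = 12; EF_I = 12+12 = 24
ES_J = max(EF_A=11, EF_C=14, EF_D=10, EF_F=23, EF_G=15, EF_H=27, EF_I=24) = 27; EF_J = 27+9 = 36
Expected project duration μ = 36 days. Critical path: E → H → J.

Variances on critical path: σ²_E=7.111, σ²_H=11.111, σ²_J=7.111.
Largest is σ²_H = 11.111.

H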